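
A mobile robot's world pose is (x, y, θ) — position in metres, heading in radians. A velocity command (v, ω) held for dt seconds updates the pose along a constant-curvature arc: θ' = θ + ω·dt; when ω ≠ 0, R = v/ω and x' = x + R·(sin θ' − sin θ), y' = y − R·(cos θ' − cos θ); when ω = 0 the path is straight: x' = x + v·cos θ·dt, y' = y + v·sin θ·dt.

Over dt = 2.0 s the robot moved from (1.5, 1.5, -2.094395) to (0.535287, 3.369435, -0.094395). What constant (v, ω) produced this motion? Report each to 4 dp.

v = -1.2500, ω = 1.0000

Δθ = -0.094395 − -2.094395 = 2.000000
ω = Δθ/dt = 2.000000/2.0 = 1.0000
R = −Δy/(cos θ' − cos θ) = -1.2500
v = R·ω = -1.2500·1.0000 = -1.2500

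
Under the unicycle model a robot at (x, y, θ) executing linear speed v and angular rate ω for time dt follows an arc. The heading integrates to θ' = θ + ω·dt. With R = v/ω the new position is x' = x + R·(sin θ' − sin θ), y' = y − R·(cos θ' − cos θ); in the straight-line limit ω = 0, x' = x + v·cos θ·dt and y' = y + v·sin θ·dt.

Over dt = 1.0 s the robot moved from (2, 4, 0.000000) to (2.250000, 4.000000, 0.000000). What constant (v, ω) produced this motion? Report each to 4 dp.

Δθ = 0.000000 − 0.000000 = 0.000000
ω = Δθ/dt = 0.000000/1.0 = 0.0000
ω = 0 → v = (Δx·cos θ + Δy·sin θ)/dt = 0.2500

v = 0.2500, ω = 0.0000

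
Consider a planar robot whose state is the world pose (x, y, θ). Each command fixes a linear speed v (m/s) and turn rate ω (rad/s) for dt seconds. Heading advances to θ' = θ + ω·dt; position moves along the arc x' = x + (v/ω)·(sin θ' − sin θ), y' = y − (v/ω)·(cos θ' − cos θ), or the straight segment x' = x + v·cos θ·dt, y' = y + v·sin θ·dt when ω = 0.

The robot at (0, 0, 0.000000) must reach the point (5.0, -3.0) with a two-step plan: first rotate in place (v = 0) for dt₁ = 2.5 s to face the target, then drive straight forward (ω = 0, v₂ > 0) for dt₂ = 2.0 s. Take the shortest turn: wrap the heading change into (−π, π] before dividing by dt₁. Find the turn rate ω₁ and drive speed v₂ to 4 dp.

heading to target = atan2(-3−0, 5−0) = -0.5404
Δθ = wrap(-0.5404 − 0.0000) = -0.5404; ω₁ = Δθ/dt₁ = -0.2162
distance = √((5−0)² + (-3−0)²) = 5.8310; v₂ = distance/dt₂ = 2.9155

ω₁ = -0.2162, v₂ = 2.9155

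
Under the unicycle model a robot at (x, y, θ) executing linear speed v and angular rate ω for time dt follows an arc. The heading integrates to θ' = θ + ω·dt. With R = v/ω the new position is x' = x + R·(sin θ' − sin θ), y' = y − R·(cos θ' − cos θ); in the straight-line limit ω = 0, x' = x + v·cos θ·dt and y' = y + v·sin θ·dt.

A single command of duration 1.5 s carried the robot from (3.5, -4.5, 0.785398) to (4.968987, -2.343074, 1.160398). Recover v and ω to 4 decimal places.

Δθ = 1.160398 − 0.785398 = 0.375000
ω = Δθ/dt = 0.375000/1.5 = 0.2500
R = −Δy/(cos θ' − cos θ) = 7.0000
v = R·ω = 7.0000·0.2500 = 1.7500

v = 1.7500, ω = 0.2500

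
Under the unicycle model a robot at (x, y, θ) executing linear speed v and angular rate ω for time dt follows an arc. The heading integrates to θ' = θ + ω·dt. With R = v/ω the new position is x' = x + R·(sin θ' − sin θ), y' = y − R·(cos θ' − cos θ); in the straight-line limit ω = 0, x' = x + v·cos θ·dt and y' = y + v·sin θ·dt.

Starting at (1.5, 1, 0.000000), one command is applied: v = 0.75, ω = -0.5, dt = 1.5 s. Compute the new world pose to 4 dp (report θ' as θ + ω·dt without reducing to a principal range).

θ' = 0.0000 + -0.5·1.5 = -0.7500
R = v/ω = 0.75/-0.5 = -1.5000
x' = 1.5 + -1.5000·(sin -0.7500 − sin 0.0000) = 2.5225
y' = 1 − -1.5000·(cos -0.7500 − cos 0.0000) = 0.5975

(2.5225, 0.5975, -0.7500)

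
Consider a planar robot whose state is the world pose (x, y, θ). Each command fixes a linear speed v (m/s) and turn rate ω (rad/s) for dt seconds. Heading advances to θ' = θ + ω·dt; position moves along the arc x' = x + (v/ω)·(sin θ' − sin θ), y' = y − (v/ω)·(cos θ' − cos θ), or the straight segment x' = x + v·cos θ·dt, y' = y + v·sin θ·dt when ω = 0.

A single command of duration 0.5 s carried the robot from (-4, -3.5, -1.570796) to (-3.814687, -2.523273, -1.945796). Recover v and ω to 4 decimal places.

Δθ = -1.945796 − -1.570796 = -0.375000
ω = Δθ/dt = -0.375000/0.5 = -0.7500
R = −Δy/(cos θ' − cos θ) = 2.6667
v = R·ω = 2.6667·-0.7500 = -2.0000

v = -2.0000, ω = -0.7500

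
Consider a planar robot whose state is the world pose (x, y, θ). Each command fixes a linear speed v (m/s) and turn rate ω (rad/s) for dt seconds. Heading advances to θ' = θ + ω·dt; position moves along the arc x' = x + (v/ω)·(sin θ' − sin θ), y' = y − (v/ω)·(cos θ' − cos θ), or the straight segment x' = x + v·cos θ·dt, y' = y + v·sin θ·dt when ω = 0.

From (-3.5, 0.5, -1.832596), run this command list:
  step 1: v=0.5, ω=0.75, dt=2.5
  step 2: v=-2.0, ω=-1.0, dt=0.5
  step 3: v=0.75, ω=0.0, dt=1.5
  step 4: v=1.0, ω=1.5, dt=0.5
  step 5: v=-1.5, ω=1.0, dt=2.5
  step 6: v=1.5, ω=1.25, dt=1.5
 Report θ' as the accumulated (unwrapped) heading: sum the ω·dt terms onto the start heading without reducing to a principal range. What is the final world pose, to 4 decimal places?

step 1: θ'=0.0424 (R=0.6667) → pose (-2.8278, -0.3386, 0.0424)
step 2: θ'=-0.4576 (R=2.0000) → pose (-3.7962, -0.1346, -0.4576)
step 3: θ'=-0.4576 (straight) → pose (-2.7869, -0.6317, -0.4576)
step 4: θ'=0.2924 (R=0.6667) → pose (-2.3002, -0.6720, 0.2924)
step 5: θ'=2.7924 (R=-1.5000) → pose (-2.3810, -3.5178, 2.7924)
step 6: θ'=4.6674 (R=1.2000) → pose (-3.9904, -4.5914, 4.6674)

(-3.9904, -4.5914, 4.6674)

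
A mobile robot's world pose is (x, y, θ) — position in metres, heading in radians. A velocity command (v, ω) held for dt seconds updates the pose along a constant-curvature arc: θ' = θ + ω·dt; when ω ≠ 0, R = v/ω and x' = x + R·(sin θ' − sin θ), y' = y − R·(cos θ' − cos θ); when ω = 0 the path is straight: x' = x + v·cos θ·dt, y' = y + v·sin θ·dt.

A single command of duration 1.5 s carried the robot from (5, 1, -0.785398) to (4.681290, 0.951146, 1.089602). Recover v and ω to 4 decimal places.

v = -0.2500, ω = 1.2500

Δθ = 1.089602 − -0.785398 = 1.875000
ω = Δθ/dt = 1.875000/1.5 = 1.2500
R = Δx/(sin θ' − sin θ) = -0.2000
v = R·ω = -0.2000·1.2500 = -0.2500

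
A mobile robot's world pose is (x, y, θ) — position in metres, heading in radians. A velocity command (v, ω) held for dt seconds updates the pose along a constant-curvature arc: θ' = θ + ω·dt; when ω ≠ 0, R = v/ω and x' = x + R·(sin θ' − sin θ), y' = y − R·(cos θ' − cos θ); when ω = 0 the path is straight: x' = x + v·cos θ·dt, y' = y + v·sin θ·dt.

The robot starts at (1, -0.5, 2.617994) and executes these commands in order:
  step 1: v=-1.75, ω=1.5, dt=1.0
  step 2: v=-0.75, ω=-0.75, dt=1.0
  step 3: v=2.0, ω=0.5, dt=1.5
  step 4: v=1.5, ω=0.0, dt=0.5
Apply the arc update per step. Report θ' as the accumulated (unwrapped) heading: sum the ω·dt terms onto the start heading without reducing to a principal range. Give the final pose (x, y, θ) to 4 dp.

step 1: θ'=4.1180 (R=-1.1667) → pose (2.5499, -0.1430, 4.1180)
step 2: θ'=3.3680 (R=1.0000) → pose (3.1539, 0.2715, 3.3680)
step 3: θ'=4.1180 (R=4.0000) → pose (0.7379, -1.3864, 4.1180)
step 4: θ'=4.1180 (straight) → pose (0.3179, -2.0078, 4.1180)

(0.3179, -2.0078, 4.1180)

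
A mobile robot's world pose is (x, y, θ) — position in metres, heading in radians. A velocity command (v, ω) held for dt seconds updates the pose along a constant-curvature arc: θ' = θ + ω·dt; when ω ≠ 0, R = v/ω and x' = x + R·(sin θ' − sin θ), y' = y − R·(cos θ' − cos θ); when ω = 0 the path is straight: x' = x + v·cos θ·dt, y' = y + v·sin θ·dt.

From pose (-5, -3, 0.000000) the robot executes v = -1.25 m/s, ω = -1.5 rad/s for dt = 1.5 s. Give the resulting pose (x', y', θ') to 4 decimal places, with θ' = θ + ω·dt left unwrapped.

(-5.6484, -1.6432, -2.2500)

θ' = 0.0000 + -1.5·1.5 = -2.2500
R = v/ω = -1.25/-1.5 = 0.8333
x' = -5 + 0.8333·(sin -2.2500 − sin 0.0000) = -5.6484
y' = -3 − 0.8333·(cos -2.2500 − cos 0.0000) = -1.6432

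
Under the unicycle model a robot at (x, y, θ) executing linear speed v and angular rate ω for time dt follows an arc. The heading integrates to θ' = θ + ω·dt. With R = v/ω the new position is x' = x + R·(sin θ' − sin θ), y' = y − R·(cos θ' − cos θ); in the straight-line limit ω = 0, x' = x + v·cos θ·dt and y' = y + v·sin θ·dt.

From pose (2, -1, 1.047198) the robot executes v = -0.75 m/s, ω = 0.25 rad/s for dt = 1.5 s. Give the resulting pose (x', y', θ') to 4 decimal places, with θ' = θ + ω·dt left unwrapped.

θ' = 1.0472 + 0.25·1.5 = 1.4222
R = v/ω = -0.75/0.25 = -3.0000
x' = 2 + -3.0000·(sin 1.4222 − sin 1.0472) = 1.6311
y' = -1 − -3.0000·(cos 1.4222 − cos 1.0472) = -2.0558

(1.6311, -2.0558, 1.4222)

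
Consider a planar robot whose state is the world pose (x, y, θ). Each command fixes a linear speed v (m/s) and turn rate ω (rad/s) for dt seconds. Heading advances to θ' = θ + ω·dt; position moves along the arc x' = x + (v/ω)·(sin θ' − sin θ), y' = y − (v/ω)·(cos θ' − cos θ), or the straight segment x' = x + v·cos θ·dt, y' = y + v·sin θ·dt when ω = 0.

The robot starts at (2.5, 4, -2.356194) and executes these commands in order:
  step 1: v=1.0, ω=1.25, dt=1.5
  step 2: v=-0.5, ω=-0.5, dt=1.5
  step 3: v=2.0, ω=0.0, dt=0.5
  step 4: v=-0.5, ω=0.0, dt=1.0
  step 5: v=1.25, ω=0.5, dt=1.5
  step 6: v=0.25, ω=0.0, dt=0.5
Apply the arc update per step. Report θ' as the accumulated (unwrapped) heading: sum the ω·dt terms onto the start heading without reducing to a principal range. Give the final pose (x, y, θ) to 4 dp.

step 1: θ'=-0.4812 (R=0.8000) → pose (2.6954, 2.7252, -0.4812)
step 2: θ'=-1.2312 (R=1.0000) → pose (2.2154, 3.2785, -1.2312)
step 3: θ'=-1.2312 (straight) → pose (2.5485, 2.3356, -1.2312)
step 4: θ'=-1.2312 (straight) → pose (2.3819, 2.8070, -1.2312)
step 5: θ'=-0.4812 (R=2.5000) → pose (3.5820, 1.4237, -0.4812)
step 6: θ'=-0.4812 (straight) → pose (3.6929, 1.3659, -0.4812)

(3.6929, 1.3659, -0.4812)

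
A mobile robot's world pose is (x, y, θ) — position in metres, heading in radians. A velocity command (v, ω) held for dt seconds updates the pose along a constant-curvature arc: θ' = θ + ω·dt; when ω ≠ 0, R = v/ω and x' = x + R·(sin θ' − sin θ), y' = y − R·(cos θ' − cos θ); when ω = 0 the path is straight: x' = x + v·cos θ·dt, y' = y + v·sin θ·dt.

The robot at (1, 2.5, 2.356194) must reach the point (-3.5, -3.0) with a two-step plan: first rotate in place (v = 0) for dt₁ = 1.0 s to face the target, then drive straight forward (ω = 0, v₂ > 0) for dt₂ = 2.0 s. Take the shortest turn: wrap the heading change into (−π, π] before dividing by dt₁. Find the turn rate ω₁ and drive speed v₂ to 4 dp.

ω₁ = 1.6705, v₂ = 3.5532

heading to target = atan2(-3−2.5, -3.5−1) = -2.2565
Δθ = wrap(-2.2565 − 2.3562) = 1.6705; ω₁ = Δθ/dt₁ = 1.6705
distance = √((-3.5−1)² + (-3−2.5)²) = 7.1063; v₂ = distance/dt₂ = 3.5532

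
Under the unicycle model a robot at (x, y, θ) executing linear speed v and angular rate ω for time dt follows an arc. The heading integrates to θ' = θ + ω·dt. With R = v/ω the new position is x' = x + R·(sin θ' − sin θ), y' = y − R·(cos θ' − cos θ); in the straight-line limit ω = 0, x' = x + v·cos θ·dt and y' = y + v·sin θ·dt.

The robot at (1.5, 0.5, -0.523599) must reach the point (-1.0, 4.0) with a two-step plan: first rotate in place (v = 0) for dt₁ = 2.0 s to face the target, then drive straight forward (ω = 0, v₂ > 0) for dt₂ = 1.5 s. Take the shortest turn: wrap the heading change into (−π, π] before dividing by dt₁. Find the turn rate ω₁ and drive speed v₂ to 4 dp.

ω₁ = 1.3573, v₂ = 2.8674

heading to target = atan2(4−0.5, -1−1.5) = 2.1910
Δθ = wrap(2.1910 − -0.5236) = 2.7146; ω₁ = Δθ/dt₁ = 1.3573
distance = √((-1−1.5)² + (4−0.5)²) = 4.3012; v₂ = distance/dt₂ = 2.8674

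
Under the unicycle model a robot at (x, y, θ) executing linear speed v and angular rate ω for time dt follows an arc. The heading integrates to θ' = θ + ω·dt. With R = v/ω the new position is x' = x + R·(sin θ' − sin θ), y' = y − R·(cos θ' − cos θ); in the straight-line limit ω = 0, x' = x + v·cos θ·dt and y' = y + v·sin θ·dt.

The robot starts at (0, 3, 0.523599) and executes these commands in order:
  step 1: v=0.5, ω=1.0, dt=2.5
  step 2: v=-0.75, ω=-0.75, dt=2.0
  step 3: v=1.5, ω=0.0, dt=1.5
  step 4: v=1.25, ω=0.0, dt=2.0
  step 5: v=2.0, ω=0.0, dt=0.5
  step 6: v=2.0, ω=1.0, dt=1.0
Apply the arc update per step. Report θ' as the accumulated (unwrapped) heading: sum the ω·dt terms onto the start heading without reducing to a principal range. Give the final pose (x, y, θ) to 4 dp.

step 1: θ'=3.0236 (R=0.5000) → pose (-0.1911, 3.9295, 3.0236)
step 2: θ'=1.5236 (R=1.0000) → pose (0.6900, 2.8893, 1.5236)
step 3: θ'=1.5236 (straight) → pose (0.7962, 5.1368, 1.5236)
step 4: θ'=1.5236 (straight) → pose (0.9141, 7.6340, 1.5236)
step 5: θ'=1.5236 (straight) → pose (0.9613, 8.6329, 1.5236)
step 6: θ'=2.5236 (R=2.0000) → pose (0.1223, 10.3574, 2.5236)

(0.1223, 10.3574, 2.5236)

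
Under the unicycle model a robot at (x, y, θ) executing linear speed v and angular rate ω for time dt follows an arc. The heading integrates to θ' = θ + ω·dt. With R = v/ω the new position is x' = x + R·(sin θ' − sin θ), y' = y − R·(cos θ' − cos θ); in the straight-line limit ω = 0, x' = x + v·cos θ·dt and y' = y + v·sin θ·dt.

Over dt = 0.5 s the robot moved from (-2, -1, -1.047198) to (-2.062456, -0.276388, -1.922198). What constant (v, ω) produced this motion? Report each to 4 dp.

v = -1.5000, ω = -1.7500

Δθ = -1.922198 − -1.047198 = -0.875000
ω = Δθ/dt = -0.875000/0.5 = -1.7500
R = −Δy/(cos θ' − cos θ) = 0.8571
v = R·ω = 0.8571·-1.7500 = -1.5000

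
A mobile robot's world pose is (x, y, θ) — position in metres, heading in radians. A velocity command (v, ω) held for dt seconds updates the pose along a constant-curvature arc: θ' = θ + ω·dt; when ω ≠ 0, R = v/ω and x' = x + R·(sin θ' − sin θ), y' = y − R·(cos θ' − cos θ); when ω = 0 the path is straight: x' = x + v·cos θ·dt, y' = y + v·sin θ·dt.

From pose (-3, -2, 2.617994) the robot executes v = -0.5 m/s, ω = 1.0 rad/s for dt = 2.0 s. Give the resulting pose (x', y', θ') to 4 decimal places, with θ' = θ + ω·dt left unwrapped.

θ' = 2.6180 + 1.0·2.0 = 4.6180
R = v/ω = -0.5/1.0 = -0.5000
x' = -3 + -0.5000·(sin 4.6180 − sin 2.6180) = -2.2522
y' = -2 − -0.5000·(cos 4.6180 − cos 2.6180) = -1.6141

(-2.2522, -1.6141, 4.6180)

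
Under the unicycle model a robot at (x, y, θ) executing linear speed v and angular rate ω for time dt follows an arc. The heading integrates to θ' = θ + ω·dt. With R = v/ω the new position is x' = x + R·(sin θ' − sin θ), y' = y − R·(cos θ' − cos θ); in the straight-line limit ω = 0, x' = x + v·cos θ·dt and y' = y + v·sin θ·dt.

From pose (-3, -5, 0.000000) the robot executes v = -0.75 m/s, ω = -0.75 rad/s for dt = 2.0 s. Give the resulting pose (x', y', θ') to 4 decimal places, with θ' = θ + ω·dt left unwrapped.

θ' = 0.0000 + -0.75·2.0 = -1.5000
R = v/ω = -0.75/-0.75 = 1.0000
x' = -3 + 1.0000·(sin -1.5000 − sin 0.0000) = -3.9975
y' = -5 − 1.0000·(cos -1.5000 − cos 0.0000) = -4.0707

(-3.9975, -4.0707, -1.5000)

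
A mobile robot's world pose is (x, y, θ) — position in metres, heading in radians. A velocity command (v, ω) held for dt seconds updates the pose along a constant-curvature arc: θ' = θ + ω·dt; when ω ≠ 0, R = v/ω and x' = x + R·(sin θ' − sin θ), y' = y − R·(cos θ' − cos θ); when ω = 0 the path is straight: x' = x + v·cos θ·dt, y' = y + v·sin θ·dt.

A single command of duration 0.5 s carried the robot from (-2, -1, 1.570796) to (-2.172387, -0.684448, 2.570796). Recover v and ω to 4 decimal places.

v = 0.7500, ω = 2.0000

Δθ = 2.570796 − 1.570796 = 1.000000
ω = Δθ/dt = 1.000000/0.5 = 2.0000
R = −Δy/(cos θ' − cos θ) = 0.3750
v = R·ω = 0.3750·2.0000 = 0.7500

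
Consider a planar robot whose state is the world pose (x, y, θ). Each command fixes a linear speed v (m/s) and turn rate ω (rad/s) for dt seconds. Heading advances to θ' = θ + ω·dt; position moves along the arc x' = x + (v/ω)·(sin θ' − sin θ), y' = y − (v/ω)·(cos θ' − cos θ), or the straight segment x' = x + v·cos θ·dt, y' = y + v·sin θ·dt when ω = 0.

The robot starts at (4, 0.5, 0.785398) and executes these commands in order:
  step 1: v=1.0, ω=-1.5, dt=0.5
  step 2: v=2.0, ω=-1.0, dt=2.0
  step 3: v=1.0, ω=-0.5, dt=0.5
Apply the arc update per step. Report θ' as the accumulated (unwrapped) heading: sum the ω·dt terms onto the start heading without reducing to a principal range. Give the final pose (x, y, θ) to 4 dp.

(6.1182, -2.5044, -2.2146)

step 1: θ'=0.0354 (R=-0.6667) → pose (4.4478, 0.6948, 0.0354)
step 2: θ'=-1.9646 (R=-2.0000) → pose (6.3655, -2.0713, -1.9646)
step 3: θ'=-2.2146 (R=-2.0000) → pose (6.1182, -2.5044, -2.2146)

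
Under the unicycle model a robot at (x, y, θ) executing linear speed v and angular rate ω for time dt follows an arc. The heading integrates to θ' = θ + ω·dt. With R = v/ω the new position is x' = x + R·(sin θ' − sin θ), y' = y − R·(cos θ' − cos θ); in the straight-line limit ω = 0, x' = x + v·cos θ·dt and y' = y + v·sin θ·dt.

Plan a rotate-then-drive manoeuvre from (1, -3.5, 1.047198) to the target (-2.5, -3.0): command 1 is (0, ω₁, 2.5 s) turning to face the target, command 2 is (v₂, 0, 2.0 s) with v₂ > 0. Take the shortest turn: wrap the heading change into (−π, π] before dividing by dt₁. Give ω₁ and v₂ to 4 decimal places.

heading to target = atan2(-3−-3.5, -2.5−1) = 2.9997
Δθ = wrap(2.9997 − 1.0472) = 1.9525; ω₁ = Δθ/dt₁ = 0.7810
distance = √((-2.5−1)² + (-3−-3.5)²) = 3.5355; v₂ = distance/dt₂ = 1.7678

ω₁ = 0.7810, v₂ = 1.7678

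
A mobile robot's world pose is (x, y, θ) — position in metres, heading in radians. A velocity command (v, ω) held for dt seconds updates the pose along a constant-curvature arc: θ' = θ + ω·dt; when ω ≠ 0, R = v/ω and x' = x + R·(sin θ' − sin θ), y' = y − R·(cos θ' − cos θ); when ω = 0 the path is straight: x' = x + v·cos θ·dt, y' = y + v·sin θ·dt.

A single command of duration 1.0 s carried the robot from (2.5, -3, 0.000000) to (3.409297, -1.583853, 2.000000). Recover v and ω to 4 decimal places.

Δθ = 2.000000 − 0.000000 = 2.000000
ω = Δθ/dt = 2.000000/1.0 = 2.0000
R = −Δy/(cos θ' − cos θ) = 1.0000
v = R·ω = 1.0000·2.0000 = 2.0000

v = 2.0000, ω = 2.0000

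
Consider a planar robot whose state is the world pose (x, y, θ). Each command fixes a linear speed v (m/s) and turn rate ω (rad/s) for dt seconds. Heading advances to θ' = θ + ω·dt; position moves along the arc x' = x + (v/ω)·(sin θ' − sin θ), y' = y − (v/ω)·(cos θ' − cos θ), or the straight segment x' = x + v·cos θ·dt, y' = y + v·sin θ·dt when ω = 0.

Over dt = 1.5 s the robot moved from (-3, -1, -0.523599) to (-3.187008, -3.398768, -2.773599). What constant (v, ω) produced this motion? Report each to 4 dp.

v = 2.0000, ω = -1.5000

Δθ = -2.773599 − -0.523599 = -2.250000
ω = Δθ/dt = -2.250000/1.5 = -1.5000
R = −Δy/(cos θ' − cos θ) = -1.3333
v = R·ω = -1.3333·-1.5000 = 2.0000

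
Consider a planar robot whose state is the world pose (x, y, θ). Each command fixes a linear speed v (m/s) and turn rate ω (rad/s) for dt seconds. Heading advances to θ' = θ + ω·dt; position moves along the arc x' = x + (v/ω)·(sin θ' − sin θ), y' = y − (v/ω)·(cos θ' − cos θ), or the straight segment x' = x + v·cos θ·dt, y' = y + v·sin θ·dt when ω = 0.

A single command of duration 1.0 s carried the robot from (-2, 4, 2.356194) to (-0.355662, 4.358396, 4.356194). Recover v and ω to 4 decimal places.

v = -2.0000, ω = 2.0000

Δθ = 4.356194 − 2.356194 = 2.000000
ω = Δθ/dt = 2.000000/1.0 = 2.0000
R = Δx/(sin θ' − sin θ) = -1.0000
v = R·ω = -1.0000·2.0000 = -2.0000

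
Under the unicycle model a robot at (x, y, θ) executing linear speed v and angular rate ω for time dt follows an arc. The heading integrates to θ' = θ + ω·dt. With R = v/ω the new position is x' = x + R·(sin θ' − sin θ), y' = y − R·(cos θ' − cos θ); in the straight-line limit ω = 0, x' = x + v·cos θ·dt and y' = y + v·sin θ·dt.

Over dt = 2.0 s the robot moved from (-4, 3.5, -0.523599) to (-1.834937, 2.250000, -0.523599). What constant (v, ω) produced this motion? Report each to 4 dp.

v = 1.2500, ω = 0.0000

Δθ = -0.523599 − -0.523599 = 0.000000
ω = Δθ/dt = 0.000000/2.0 = 0.0000
ω = 0 → v = (Δx·cos θ + Δy·sin θ)/dt = 1.2500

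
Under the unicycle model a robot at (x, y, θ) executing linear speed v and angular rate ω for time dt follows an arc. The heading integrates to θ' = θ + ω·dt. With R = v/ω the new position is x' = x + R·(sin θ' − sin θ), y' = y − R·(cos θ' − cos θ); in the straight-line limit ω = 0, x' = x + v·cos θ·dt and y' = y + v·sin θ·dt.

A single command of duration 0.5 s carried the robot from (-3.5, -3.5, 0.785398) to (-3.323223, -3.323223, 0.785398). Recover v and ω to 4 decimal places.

Δθ = 0.785398 − 0.785398 = 0.000000
ω = Δθ/dt = 0.000000/0.5 = 0.0000
ω = 0 → v = (Δx·cos θ + Δy·sin θ)/dt = 0.5000

v = 0.5000, ω = 0.0000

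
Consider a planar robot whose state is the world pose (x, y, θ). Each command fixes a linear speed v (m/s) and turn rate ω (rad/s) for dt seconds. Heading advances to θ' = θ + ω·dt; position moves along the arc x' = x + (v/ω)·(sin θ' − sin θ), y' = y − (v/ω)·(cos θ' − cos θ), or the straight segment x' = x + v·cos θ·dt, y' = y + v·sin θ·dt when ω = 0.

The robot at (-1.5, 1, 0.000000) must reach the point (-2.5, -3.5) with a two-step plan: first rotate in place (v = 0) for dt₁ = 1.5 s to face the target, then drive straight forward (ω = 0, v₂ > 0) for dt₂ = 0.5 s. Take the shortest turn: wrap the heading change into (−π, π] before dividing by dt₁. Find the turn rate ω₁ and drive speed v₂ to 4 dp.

heading to target = atan2(-3.5−1, -2.5−-1.5) = -1.7895
Δθ = wrap(-1.7895 − 0.0000) = -1.7895; ω₁ = Δθ/dt₁ = -1.1930
distance = √((-2.5−-1.5)² + (-3.5−1)²) = 4.6098; v₂ = distance/dt₂ = 9.2195

ω₁ = -1.1930, v₂ = 9.2195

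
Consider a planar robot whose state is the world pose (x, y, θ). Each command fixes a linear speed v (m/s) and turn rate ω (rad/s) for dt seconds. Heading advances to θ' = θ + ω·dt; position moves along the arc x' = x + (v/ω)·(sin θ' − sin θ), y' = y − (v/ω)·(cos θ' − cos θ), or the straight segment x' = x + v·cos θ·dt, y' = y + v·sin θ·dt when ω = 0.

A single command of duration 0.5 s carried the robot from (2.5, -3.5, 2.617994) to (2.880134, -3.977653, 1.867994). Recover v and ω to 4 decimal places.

Δθ = 1.867994 − 2.617994 = -0.750000
ω = Δθ/dt = -0.750000/0.5 = -1.5000
R = −Δy/(cos θ' − cos θ) = 0.8333
v = R·ω = 0.8333·-1.5000 = -1.2500

v = -1.2500, ω = -1.5000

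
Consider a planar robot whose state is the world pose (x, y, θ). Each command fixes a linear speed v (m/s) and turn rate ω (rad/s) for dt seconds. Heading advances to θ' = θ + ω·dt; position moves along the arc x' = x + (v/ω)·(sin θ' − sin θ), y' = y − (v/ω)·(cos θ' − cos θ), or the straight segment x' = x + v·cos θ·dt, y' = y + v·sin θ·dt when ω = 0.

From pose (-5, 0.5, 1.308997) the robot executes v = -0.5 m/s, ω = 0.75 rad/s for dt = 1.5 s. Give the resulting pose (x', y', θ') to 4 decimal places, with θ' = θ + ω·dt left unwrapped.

(-4.7894, -0.1792, 2.4340)

θ' = 1.3090 + 0.75·1.5 = 2.4340
R = v/ω = -0.5/0.75 = -0.6667
x' = -5 + -0.6667·(sin 2.4340 − sin 1.3090) = -4.7894
y' = 0.5 − -0.6667·(cos 2.4340 − cos 1.3090) = -0.1792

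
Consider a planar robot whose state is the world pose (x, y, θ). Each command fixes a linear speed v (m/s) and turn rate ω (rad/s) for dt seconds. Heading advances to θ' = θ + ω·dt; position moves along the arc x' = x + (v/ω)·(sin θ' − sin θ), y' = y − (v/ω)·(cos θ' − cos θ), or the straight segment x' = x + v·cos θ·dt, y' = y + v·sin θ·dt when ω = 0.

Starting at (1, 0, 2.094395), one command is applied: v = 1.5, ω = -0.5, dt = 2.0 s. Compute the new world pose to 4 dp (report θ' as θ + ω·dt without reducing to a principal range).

θ' = 2.0944 + -0.5·2.0 = 1.0944
R = v/ω = 1.5/-0.5 = -3.0000
x' = 1 + -3.0000·(sin 1.0944 − sin 2.0944) = 0.9321
y' = 0 − -3.0000·(cos 1.0944 − cos 2.0944) = 2.8758

(0.9321, 2.8758, 1.0944)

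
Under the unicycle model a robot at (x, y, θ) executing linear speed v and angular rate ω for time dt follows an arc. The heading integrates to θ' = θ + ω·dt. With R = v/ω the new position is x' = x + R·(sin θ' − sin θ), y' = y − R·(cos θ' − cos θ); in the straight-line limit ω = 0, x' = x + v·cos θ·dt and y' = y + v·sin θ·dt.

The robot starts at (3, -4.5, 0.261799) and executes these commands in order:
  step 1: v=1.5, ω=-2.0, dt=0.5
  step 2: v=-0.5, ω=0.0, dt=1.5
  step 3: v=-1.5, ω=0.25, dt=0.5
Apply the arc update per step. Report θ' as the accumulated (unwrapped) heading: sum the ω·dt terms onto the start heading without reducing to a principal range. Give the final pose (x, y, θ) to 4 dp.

step 1: θ'=-0.7382 (R=-0.7500) → pose (3.6988, -4.6697, -0.7382)
step 2: θ'=-0.7382 (straight) → pose (3.1441, -4.1650, -0.7382)
step 3: θ'=-0.6132 (R=-6.0000) → pose (2.5593, -3.6962, -0.6132)

(2.5593, -3.6962, -0.6132)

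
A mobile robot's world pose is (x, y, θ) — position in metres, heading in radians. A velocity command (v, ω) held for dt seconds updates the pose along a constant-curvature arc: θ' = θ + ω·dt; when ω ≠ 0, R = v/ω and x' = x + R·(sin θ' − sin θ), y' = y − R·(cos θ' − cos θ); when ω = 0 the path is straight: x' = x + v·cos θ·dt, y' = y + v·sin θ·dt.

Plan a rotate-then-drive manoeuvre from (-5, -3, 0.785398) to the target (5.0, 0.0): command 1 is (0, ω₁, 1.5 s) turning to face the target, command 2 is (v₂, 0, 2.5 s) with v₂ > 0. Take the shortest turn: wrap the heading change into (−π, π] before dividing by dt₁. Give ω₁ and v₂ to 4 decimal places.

heading to target = atan2(0−-3, 5−-5) = 0.2915
Δθ = wrap(0.2915 − 0.7854) = -0.4939; ω₁ = Δθ/dt₁ = -0.3293
distance = √((5−-5)² + (0−-3)²) = 10.4403; v₂ = distance/dt₂ = 4.1761

ω₁ = -0.3293, v₂ = 4.1761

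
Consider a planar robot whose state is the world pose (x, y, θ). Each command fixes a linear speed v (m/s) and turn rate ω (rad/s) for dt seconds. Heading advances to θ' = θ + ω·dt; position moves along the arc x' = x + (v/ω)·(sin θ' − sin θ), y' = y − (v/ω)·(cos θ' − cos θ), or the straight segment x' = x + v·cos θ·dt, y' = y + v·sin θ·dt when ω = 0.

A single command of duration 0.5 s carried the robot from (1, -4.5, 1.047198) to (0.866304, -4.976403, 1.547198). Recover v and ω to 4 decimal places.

Δθ = 1.547198 − 1.047198 = 0.500000
ω = Δθ/dt = 0.500000/0.5 = 1.0000
R = −Δy/(cos θ' − cos θ) = -1.0000
v = R·ω = -1.0000·1.0000 = -1.0000

v = -1.0000, ω = 1.0000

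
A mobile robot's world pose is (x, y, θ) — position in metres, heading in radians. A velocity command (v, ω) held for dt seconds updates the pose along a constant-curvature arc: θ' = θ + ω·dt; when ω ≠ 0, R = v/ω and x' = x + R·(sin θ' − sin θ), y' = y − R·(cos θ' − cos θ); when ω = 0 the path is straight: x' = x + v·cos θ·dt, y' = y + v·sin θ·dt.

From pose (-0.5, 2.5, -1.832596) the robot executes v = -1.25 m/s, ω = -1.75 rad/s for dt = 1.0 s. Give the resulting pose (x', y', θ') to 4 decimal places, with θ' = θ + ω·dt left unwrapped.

(0.4948, 2.9611, -3.5826)

θ' = -1.8326 + -1.75·1.0 = -3.5826
R = v/ω = -1.25/-1.75 = 0.7143
x' = -0.5 + 0.7143·(sin -3.5826 − sin -1.8326) = 0.4948
y' = 2.5 − 0.7143·(cos -3.5826 − cos -1.8326) = 2.9611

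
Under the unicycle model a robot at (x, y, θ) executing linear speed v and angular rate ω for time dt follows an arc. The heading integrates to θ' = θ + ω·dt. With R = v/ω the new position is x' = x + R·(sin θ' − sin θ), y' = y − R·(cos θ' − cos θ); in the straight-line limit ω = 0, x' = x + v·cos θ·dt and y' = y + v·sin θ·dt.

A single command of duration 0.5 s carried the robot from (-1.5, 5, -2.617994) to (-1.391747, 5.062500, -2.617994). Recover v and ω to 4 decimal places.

v = -0.2500, ω = 0.0000

Δθ = -2.617994 − -2.617994 = 0.000000
ω = Δθ/dt = 0.000000/0.5 = 0.0000
ω = 0 → v = (Δx·cos θ + Δy·sin θ)/dt = -0.2500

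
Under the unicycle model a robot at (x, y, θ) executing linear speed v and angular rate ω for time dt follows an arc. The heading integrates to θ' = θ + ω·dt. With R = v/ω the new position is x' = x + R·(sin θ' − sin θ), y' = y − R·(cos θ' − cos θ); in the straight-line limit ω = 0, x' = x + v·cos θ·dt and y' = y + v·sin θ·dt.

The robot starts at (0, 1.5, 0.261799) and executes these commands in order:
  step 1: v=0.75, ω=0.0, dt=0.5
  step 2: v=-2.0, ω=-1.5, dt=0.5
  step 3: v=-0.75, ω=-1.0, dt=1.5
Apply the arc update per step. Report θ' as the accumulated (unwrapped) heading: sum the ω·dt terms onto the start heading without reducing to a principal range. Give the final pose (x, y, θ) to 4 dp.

(-0.9421, 2.6738, -1.9882)

step 1: θ'=0.2618 (straight) → pose (0.3622, 1.5971, 0.2618)
step 2: θ'=-0.4882 (R=1.3333) → pose (-0.6083, 1.7074, -0.4882)
step 3: θ'=-1.9882 (R=0.7500) → pose (-0.9421, 2.6738, -1.9882)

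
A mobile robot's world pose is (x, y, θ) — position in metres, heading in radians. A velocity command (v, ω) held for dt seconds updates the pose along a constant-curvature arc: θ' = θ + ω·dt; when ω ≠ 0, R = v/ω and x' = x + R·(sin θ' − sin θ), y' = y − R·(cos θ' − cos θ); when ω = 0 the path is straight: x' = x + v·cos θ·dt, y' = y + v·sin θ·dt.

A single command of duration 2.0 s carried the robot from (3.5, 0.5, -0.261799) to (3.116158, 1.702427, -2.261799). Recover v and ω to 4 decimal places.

Δθ = -2.261799 − -0.261799 = -2.000000
ω = Δθ/dt = -2.000000/2.0 = -1.0000
R = −Δy/(cos θ' − cos θ) = 0.7500
v = R·ω = 0.7500·-1.0000 = -0.7500

v = -0.7500, ω = -1.0000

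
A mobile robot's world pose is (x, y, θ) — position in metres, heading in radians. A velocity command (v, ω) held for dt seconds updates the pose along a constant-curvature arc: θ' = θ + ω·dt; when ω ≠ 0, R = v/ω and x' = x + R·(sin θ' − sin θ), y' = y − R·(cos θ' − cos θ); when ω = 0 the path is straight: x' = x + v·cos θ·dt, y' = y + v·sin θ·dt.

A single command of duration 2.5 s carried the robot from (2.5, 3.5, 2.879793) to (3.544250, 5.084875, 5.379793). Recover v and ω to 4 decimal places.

v = -1.0000, ω = 1.0000

Δθ = 5.379793 − 2.879793 = 2.500000
ω = Δθ/dt = 2.500000/2.5 = 1.0000
R = −Δy/(cos θ' − cos θ) = -1.0000
v = R·ω = -1.0000·1.0000 = -1.0000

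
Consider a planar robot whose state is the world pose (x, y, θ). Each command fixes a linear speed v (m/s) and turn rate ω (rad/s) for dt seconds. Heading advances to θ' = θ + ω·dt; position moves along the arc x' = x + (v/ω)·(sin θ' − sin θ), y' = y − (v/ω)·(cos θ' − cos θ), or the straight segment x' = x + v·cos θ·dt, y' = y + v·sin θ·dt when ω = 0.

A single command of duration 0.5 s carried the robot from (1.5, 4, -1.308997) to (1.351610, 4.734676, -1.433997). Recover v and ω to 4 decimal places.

Δθ = -1.433997 − -1.308997 = -0.125000
ω = Δθ/dt = -0.125000/0.5 = -0.2500
R = −Δy/(cos θ' − cos θ) = 6.0000
v = R·ω = 6.0000·-0.2500 = -1.5000

v = -1.5000, ω = -0.2500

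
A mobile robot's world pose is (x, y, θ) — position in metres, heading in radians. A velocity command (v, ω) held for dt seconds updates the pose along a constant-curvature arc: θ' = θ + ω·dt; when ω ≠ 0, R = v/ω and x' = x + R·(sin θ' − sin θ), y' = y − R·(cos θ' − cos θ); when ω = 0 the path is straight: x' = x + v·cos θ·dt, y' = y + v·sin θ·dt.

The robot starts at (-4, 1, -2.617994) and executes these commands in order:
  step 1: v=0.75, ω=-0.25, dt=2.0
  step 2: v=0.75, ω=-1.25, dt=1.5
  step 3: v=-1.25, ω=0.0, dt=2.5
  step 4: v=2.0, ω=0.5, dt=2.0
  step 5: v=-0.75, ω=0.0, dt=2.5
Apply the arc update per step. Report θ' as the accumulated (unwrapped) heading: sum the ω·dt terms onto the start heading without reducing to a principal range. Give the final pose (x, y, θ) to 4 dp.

step 1: θ'=-3.1180 (R=-3.0000) → pose (-5.4292, 0.5989, -3.1180)
step 2: θ'=-4.9930 (R=-0.6000) → pose (-6.0199, 1.3649, -4.9930)
step 3: θ'=-4.9930 (straight) → pose (-6.8853, -1.6379, -4.9930)
step 4: θ'=-3.9930 (R=4.0000) → pose (-7.7201, 2.1056, -3.9930)
step 5: θ'=-3.9930 (straight) → pose (-6.4846, 0.6952, -3.9930)

(-6.4846, 0.6952, -3.9930)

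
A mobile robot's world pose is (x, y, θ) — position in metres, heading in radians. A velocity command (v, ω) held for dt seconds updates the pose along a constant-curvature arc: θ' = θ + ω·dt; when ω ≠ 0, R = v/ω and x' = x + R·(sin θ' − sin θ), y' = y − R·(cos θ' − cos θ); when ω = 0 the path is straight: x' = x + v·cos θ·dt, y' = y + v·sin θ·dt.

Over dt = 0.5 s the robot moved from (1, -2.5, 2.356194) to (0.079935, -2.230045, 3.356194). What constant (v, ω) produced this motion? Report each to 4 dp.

Δθ = 3.356194 − 2.356194 = 1.000000
ω = Δθ/dt = 1.000000/0.5 = 2.0000
R = Δx/(sin θ' − sin θ) = 1.0000
v = R·ω = 1.0000·2.0000 = 2.0000

v = 2.0000, ω = 2.0000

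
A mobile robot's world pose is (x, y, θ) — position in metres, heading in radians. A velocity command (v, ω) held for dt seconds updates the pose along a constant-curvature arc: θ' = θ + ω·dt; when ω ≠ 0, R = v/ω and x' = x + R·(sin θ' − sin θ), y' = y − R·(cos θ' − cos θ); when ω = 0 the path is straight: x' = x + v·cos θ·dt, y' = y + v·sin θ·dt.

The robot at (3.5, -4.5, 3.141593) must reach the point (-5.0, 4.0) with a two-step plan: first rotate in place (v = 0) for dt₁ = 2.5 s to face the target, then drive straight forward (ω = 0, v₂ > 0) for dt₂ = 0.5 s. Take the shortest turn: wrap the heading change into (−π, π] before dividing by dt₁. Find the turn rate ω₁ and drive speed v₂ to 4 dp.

heading to target = atan2(4−-4.5, -5−3.5) = 2.3562
Δθ = wrap(2.3562 − 3.1416) = -0.7854; ω₁ = Δθ/dt₁ = -0.3142
distance = √((-5−3.5)² + (4−-4.5)²) = 12.0208; v₂ = distance/dt₂ = 24.0416

ω₁ = -0.3142, v₂ = 24.0416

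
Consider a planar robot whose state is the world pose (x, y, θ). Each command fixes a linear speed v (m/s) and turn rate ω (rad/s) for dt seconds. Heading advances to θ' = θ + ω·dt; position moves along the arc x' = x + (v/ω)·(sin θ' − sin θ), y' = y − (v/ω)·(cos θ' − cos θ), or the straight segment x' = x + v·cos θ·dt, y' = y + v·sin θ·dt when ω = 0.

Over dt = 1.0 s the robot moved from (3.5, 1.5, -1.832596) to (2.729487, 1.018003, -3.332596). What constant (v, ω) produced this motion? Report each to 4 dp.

v = 1.0000, ω = -1.5000

Δθ = -3.332596 − -1.832596 = -1.500000
ω = Δθ/dt = -1.500000/1.0 = -1.5000
R = Δx/(sin θ' − sin θ) = -0.6667
v = R·ω = -0.6667·-1.5000 = 1.0000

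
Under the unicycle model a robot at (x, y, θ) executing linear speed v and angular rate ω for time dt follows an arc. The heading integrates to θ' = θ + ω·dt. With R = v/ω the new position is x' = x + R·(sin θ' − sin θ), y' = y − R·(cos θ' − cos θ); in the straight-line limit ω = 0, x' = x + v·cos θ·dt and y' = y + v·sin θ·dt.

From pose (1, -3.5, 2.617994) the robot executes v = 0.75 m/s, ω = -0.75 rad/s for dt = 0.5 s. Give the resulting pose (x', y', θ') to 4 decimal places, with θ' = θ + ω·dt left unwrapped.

(0.7175, -3.2567, 2.2430)

θ' = 2.6180 + -0.75·0.5 = 2.2430
R = v/ω = 0.75/-0.75 = -1.0000
x' = 1 + -1.0000·(sin 2.2430 − sin 2.6180) = 0.7175
y' = -3.5 − -1.0000·(cos 2.2430 − cos 2.6180) = -3.2567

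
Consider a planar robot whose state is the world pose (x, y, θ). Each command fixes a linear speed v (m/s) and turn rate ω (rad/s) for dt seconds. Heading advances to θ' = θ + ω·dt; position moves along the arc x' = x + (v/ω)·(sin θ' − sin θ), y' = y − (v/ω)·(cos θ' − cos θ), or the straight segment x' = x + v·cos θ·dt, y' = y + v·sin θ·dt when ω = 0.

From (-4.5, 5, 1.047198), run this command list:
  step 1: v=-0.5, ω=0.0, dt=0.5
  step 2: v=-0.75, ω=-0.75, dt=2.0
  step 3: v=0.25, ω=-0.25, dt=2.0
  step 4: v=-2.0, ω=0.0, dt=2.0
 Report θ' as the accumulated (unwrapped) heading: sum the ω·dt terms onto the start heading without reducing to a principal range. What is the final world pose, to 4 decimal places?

(-7.8686, 7.3246, -0.9528)

step 1: θ'=1.0472 (straight) → pose (-4.6250, 4.7835, 1.0472)
step 2: θ'=-0.4528 (R=1.0000) → pose (-5.9285, 4.3843, -0.4528)
step 3: θ'=-0.9528 (R=-1.0000) → pose (-5.5510, 4.0644, -0.9528)
step 4: θ'=-0.9528 (straight) → pose (-7.8686, 7.3246, -0.9528)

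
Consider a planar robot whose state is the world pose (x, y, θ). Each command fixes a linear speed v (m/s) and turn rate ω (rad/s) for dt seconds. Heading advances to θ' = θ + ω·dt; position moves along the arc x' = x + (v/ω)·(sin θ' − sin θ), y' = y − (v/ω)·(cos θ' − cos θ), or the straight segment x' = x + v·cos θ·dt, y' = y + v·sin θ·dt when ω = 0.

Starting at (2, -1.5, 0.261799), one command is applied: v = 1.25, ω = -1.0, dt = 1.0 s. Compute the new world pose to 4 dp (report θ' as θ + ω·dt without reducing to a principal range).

(3.1647, -1.7828, -0.7382)

θ' = 0.2618 + -1.0·1.0 = -0.7382
R = v/ω = 1.25/-1.0 = -1.2500
x' = 2 + -1.2500·(sin -0.7382 − sin 0.2618) = 3.1647
y' = -1.5 − -1.2500·(cos -0.7382 − cos 0.2618) = -1.7828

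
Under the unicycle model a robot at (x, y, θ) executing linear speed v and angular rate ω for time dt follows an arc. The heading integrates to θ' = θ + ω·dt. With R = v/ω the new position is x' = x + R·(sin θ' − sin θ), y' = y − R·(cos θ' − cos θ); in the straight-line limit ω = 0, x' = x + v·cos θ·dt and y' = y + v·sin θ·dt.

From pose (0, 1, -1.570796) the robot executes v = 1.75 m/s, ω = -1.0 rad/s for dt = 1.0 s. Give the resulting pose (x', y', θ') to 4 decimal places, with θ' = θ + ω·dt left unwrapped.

θ' = -1.5708 + -1.0·1.0 = -2.5708
R = v/ω = 1.75/-1.0 = -1.7500
x' = 0 + -1.7500·(sin -2.5708 − sin -1.5708) = -0.8045
y' = 1 − -1.7500·(cos -2.5708 − cos -1.5708) = -0.4726

(-0.8045, -0.4726, -2.5708)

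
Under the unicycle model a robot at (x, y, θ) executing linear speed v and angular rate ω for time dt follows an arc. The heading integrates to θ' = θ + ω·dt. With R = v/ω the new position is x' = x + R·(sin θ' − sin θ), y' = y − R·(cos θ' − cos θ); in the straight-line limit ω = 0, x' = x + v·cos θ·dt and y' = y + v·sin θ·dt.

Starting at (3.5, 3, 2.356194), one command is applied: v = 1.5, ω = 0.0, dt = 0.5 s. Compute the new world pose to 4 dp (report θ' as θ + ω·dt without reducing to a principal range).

θ' = 2.3562 + 0.0·0.5 = 2.3562
ω = 0 → straight: x' = 3.5 + 1.5·cos(2.3562)·0.5 = 2.9697
y' = 3 + 1.5·sin(2.3562)·0.5 = 3.5303

(2.9697, 3.5303, 2.3562)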